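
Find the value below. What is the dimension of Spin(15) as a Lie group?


Spin(n) double-covers SO(n); both have Lie algebra so(n) of dimension n(n-1)/2.
n = 15
n(n-1) = 15 * 14 = 210
dim Spin(15) = 210/2 = 105


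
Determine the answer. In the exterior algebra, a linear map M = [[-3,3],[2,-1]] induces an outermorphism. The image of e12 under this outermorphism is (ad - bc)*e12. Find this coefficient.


The outermorphism of a linear map f sends e1^e2 to f(e1)^f(e2).
f(e1) = -3*e1 + 2*e2
f(e2) = 3*e1 - 1*e2
f(e1) ^ f(e2) = (-3*e1 + 2*e2) ^ (3*e1 - 1*e2)
= (-3)*(-1)*e12 + 2*3*e21
= (3 - 6)*e12
= -3*e12
Coefficient = -3


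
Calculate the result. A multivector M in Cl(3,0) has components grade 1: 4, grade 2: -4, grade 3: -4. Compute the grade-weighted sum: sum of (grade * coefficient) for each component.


Grade-weighted sum = sum of grade_k * coefficient_k
1*4 = 4
2*(-4) = -8
3*(-4) = -12
Total = 4 + (-8) + (-12) = -16


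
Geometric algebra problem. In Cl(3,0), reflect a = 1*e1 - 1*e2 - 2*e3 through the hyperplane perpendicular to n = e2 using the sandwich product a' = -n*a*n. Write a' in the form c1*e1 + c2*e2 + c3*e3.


Reflection formula: a' = -n*a*n, with n = e2 (unit vector, n^2 = 1).
For reflection through hyperplane perp to e2:
The component along e2 flips sign, others stay.
a = (1, -1, -2)
a' = (1, 1, -2)
a' = 1*e1 + 1*e2 - 2*e3


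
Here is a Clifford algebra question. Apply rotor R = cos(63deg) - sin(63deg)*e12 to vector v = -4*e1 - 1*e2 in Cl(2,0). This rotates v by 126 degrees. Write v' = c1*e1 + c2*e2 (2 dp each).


Rotor R = cos(63deg) - sin(63deg)*e12
Rotation angle theta = 2 * 63 = 126 degrees
v' = R*v*~R rotates v by theta.
cos(126deg) = -0.5878, sin(126deg) = 0.8090
v'_1 = -4*cos(126deg) - (-1)*sin(126deg)
= -4*(-0.5878) - (-1)*0.8090
= 3.16
v'_2 = -4*sin(126deg) + (-1)*cos(126deg)
= -4*0.8090 + (-1)*(-0.5878)
= -2.65
v' = 3.16*e1 - 2.65*e2


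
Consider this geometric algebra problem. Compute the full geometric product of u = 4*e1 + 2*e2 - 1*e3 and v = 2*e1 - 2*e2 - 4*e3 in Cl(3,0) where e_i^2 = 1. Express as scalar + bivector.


In Cl(3,0): e_i^2 = 1, e_ie_j = -e_je_i for i != j.
Scalar part = u . v = 4*2 + 2*(-2) + (-1)*(-4)
= 8 + (-4) + 4 = 8
e12 coeff = 4*(-2) - 2*2 = -8 - 4 = -12
e13 coeff = 4*(-4) - (-1)*2 = -16 - (-2) = -14
e23 coeff = 2*(-4) - (-1)*(-2) = -8 - 2 = -10
uv = 8 - 12*e12 - 14*e13 - 10*e23


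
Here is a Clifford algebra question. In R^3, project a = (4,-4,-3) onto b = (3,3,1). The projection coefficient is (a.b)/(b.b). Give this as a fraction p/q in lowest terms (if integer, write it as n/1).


Projection coefficient = (a . b) / (b . b)
a . b = 4*3 + (-4)*3 + (-3)*1
= 12 + (-12) + (-3) = -3
b . b = 3^2 + 3^2 + 1^2
= 9 + 9 + 1 = 19
Coefficient = -3/19
In lowest terms: -3/19


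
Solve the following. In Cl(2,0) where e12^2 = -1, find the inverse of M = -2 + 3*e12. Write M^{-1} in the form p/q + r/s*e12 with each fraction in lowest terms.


M = -2 + 3*e12, where e12^2 = -1.
Since M commutes with its reverse ~M = a - b*e12, M * ~M = a^2 - b^2*e12^2 = a^2 + b^2.
So M^{-1} = ~M / (a^2 + b^2) = (a - b*e12)/(a^2 + b^2).
a^2 + b^2 = 4 + 9 = 13
Scalar part = -2/13 = -2/13
Bivector coeff = -3/13 = -3/13
M^{-1} = -2/13 - 3/13*e12


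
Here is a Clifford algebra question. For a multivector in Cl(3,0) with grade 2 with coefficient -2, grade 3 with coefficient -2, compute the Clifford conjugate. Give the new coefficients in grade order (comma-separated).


Clifford conjugate sign for grade k: (-1)^(k(k+1)/2)
Grade 2: (-1)^(2*3/2) = (-1)^3 = -1, coeff -2 -> 2
Grade 3: (-1)^(3*4/2) = (-1)^6 = 1, coeff -2 -> -2
Conjugated coefficients: 2, -2


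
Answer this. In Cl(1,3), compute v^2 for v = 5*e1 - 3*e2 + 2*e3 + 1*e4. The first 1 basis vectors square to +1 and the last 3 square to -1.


v^2 = sum of c_i^2 * e_i^2
Positive signature terms (e_i^2 = +1): 5^2 = 25
Negative signature terms (e_j^2 = -1): (-3)^2 + 2^2 + 1^2 = 14
v^2 = 25 - 14 = 11


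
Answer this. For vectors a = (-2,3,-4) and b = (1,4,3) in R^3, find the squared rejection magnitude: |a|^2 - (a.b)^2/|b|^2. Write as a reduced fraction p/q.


|a|^2 = (-2)^2 + 3^2 + (-4)^2 = 29
|b|^2 = 1^2 + 4^2 + 3^2 = 26
a . b = (-2)*1 + 3*4 + (-4)*3 = -2
(a.b)^2 = (-2)^2 = 4
|rej|^2 = 29 - 4/26
= (754 - 4)/26
= 750/26
In lowest terms: 375/13


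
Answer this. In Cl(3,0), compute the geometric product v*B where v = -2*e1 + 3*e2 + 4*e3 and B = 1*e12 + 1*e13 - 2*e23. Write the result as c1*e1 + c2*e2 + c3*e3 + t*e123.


vB has grade-1 (vector) and grade-3 (trivector) parts: vB = (v _| B) + (v ^ B).
Vector part <vB>_1:
  e1: -v2*b12 - v3*b13 = -(3)*(1) - (4)*(1) = -7
  e2: v1*b12 - v3*b23 = (-2)*(1) - (4)*(-2) = 6
  e3: v1*b13 + v2*b23 = (-2)*(1) + (3)*(-2) = -8
Trivector part <vB>_3:
  e123: v1*b23 - v2*b13 + v3*b12 = (-2)*(-2) - (3)*(1) + (4)*(1) = 5
vB = -7*e1 + 6*e2 - 8*e3 + 5*e123


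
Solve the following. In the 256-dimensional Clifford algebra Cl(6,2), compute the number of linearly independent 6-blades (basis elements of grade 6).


Number of grade-k basis blades in Cl(p,q) with n = p + q is C(n, k).
n = 6 + 2 = 8
C(8, 6) = 8! / (6! * 2!)
= 40320 / (720 * 2)
= 28


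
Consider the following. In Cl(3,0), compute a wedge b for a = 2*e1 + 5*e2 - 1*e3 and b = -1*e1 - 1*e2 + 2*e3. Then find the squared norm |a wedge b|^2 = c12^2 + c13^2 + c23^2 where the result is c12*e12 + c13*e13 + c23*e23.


a wedge b = (a1*b2 - a2*b1)*e12 + (a1*b3 - a3*b1)*e13 + (a2*b3 - a3*b2)*e23
e12 coeff: 2*(-1) - 5*(-1) = -2 - (-5) = 3
e13 coeff: 2*2 - (-1)*(-1) = 4 - 1 = 3
e23 coeff: 5*2 - (-1)*(-1) = 10 - 1 = 9
|a wedge b|^2 = 3^2 + 3^2 + 9^2
= 9 + 9 + 81
= 99


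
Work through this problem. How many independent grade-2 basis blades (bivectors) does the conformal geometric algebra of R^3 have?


The conformal model of R^3 uses Cl(4,1) with m = 3 + 2 = 5 generators.
Number of grade-2 blades = C(m, 2) = C(5, 2)
= 5*4/2 = 10


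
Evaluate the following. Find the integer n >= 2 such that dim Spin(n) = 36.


dim Spin(n) = dim so(n) = n(n-1)/2.
Solve n(n-1)/2 = 36, i.e. n^2 - n - 72 = 0.
Discriminant = 1 + 8*36 = 289
n = (1 + sqrt(289))/2 = (1 + 17)/2 = 9


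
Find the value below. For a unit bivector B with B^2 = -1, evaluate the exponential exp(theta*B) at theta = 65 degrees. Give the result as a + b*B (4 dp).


For a unit bivector B with B^2 = -1, the exponential series gives
e^(theta*B) = cos(theta) + sin(theta)*B (the GA analogue of Euler's formula).
theta = 65 degrees = 1.134464 rad
cos(65 deg) = 0.4226
sin(65 deg) = 0.9063
exp(theta*B) = 0.4226 + 0.9063*B


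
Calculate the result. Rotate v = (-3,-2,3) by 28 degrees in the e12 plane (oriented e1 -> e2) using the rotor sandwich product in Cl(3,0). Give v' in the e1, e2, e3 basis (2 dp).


Rotor R = cos(14deg) - sin(14deg)*e12
Rotation angle theta = 2 * 14 = 28 degrees in the e12 plane (e1 -> e2).
The component perpendicular to the plane (e3) is invariant: v'_3 = v3 = 3.00
cos(28deg) = 0.8829, sin(28deg) = 0.4695
v'_1 = v1*cos(theta) - v2*sin(theta) = -3*0.8829 - (-2)*0.4695 = -1.71
v'_2 = v1*sin(theta) + v2*cos(theta) = -3*0.4695 + (-2)*0.8829 = -3.17
v' = -1.71*e1 - 3.17*e2 + 3.00*e3


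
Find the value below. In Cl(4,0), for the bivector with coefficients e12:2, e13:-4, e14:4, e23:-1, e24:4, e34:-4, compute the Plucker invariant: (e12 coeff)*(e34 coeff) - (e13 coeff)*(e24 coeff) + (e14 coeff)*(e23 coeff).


Plucker relation: af - be + cd
a*f = 2*(-4) = -8
b*e = (-4)*4 = -16
c*d = 4*(-1) = -4
af - be + cd = -8 - (-16) + (-4)
= 4


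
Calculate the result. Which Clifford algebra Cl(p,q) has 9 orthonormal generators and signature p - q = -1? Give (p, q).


We need p + q = 9 and p - q = -1.
Adding: 2p = 9 + (-1) = 8, so p = 4.
Then q = 9 - 4 = 5.
(p, q) = (4, 5)


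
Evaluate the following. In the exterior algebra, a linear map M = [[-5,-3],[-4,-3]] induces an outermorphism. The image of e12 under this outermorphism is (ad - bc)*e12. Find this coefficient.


The outermorphism of a linear map f sends e1^e2 to f(e1)^f(e2).
f(e1) = -5*e1 - 4*e2
f(e2) = -3*e1 - 3*e2
f(e1) ^ f(e2) = (-5*e1 - 4*e2) ^ (-3*e1 - 3*e2)
= (-5)*(-3)*e12 + (-4)*(-3)*e21
= (15 - 12)*e12
= 3*e12
Coefficient = 3


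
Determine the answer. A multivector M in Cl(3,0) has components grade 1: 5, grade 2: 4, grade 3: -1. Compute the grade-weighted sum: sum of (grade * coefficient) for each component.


Grade-weighted sum = sum of grade_k * coefficient_k
1*5 = 5
2*4 = 8
3*(-1) = -3
Total = 5 + 8 + (-3) = 10


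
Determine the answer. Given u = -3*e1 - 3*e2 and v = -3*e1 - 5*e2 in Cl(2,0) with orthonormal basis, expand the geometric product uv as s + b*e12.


Expand: (-3*e1 - 3*e2)(-3*e1 - 5*e2)
= (-3)*(-3)*e1e1 + (-3)*(-5)*e1e2 + (-3)*(-3)*e2e1 + (-3)*(-5)*e2e2
Using e1^2 = e2^2 = 1, e2e1 = -e1e2:
Scalar part s = (-3)*(-3) + (-3)*(-5) = 9 + 15 = 24
Bivector part b = (-3)*(-5) - (-3)*(-3) = 15 - 9 = 6
uv = 24 + 6*e12


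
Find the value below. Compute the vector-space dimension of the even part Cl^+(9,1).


Even subalgebra dimension = 2^(n-1)
n = 9 + 1 = 10
2^(10 - 1) = 2^9 = 512
Verification: sum of C(10,k) for even k = 1 + 45 + 210 + 210 + 45 + 1 = 512
Result = 512


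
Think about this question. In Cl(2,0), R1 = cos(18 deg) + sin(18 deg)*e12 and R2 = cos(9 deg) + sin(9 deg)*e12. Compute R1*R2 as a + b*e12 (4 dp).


Same-plane rotors commute and their half-angles add:
R1*R2 = cos(a1 + a2) + sin(a1 + a2)*e12.
a1 + a2 = 18 + 9 = 27 deg
cos(27 deg) = 0.8910
sin(27 deg) = 0.4540
R1*R2 = 0.8910 + 0.4540*e12


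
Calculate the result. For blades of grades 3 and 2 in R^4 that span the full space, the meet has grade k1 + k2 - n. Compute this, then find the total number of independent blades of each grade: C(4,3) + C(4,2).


Meet grade = grade(A) + grade(B) - n
= 3 + 2 - 4 = 1
C(4,3) = 4
C(4,2) = 6
dim_A + dim_B = 4 + 6 = 10


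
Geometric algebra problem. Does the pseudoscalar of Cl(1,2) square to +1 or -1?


The pseudoscalar I = e1...e_n (product of all n generators) of Cl(p,q) satisfies I^2 = (-1)^(q + n(n-1)/2).
p = 1, q = 2, n = p + q = 3
n(n-1)/2 = 3 * 2 / 2 = 3
Exponent = q + n(n-1)/2 = 2 + 3 = 5
I^2 = (-1)^5 = -1


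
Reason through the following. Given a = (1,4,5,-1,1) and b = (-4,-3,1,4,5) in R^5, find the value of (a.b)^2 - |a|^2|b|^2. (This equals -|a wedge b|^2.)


a . b = 1*(-4) + 4*(-3) + 5*1 + (-1)*4 + 1*5
= -4 + (-12) + 5 + (-4) + 5 = -10
|a|^2 = 1^2 + 4^2 + 5^2 + (-1)^2 + 1^2 = 44
|b|^2 = (-4)^2 + (-3)^2 + 1^2 + 4^2 + 5^2 = 67
(a.b)^2 = (-10)^2 = 100
|a|^2 * |b|^2 = 44 * 67 = 2948
Result = 100 - 2948 = -2848


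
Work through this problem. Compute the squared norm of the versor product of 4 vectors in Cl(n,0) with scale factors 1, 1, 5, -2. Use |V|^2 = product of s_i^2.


Each vector v_i has |v_i|^2 = s_i^2
Squared scales: 1^2 = 1, 1^2 = 1, 5^2 = 25, (-2)^2 = 4
|V|^2 = 1 * 1 * 25 * 4
= 100


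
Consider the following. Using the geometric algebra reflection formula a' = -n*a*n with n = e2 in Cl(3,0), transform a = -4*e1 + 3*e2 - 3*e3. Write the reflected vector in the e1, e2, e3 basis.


Reflection formula: a' = -n*a*n, with n = e2 (unit vector, n^2 = 1).
For reflection through hyperplane perp to e2:
The component along e2 flips sign, others stay.
a = (-4, 3, -3)
a' = (-4, -3, -3)
a' = -4*e1 - 3*e2 - 3*e3


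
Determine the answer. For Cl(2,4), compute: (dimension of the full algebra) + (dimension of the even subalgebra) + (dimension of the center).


n = 2 + 4 = 6
Total dim = 2^6 = 64
Even subalgebra dim = 2^5 = 32
n is even, so center dim = 1
Sum = 64 + 32 + 1 = 97


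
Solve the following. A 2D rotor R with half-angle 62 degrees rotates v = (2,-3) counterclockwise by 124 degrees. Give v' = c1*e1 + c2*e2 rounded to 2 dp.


Rotor R = cos(62deg) - sin(62deg)*e12
Rotation angle theta = 2 * 62 = 124 degrees
v' = R*v*~R rotates v by theta.
cos(124deg) = -0.5592, sin(124deg) = 0.8290
v'_1 = 2*cos(124deg) - (-3)*sin(124deg)
= 2*(-0.5592) - (-3)*0.8290
= 1.37
v'_2 = 2*sin(124deg) + (-3)*cos(124deg)
= 2*0.8290 + (-3)*(-0.5592)
= 3.34
v' = 1.37*e1 + 3.34*e2


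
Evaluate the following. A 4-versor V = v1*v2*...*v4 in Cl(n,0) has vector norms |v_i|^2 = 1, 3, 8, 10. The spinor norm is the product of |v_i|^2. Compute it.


Spinor norm N(V) = |v1|^2 * |v2|^2 * ... * |v4|^2
= 1 * 3 * 8 * 10
Running product: 1, 3, 24, 240
N(V) = 240


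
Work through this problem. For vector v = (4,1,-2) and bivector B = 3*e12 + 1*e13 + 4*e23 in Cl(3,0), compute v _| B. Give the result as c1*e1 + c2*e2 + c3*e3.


Left contraction v _| B = <vB>_1 (grade-1 part of the geometric product vB).
Using e1_|e12 = e2, e2_|e12 = -e1, e1_|e13 = e3, e3_|e13 = -e1, e2_|e23 = e3, e3_|e23 = -e2:
e1 coeff: -v2*b12 - v3*b13 = -(1)*(3) - (-2)*(1) = -1
e2 coeff: v1*b12 - v3*b23 = (4)*(3) - (-2)*(4) = 20
e3 coeff: v1*b13 + v2*b23 = (4)*(1) + (1)*(4) = 8
v _| B = -1*e1 + 20*e2 + 8*e3


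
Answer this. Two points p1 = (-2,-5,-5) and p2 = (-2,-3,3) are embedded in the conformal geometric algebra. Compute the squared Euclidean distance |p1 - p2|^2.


p1 - p2 = (0, -2, -8)
|p1 - p2|^2 = 0^2 + (-2)^2 + (-8)^2
= 0 + 4 + 64
= 68


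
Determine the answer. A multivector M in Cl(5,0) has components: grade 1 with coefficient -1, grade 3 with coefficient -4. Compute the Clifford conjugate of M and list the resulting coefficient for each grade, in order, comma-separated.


Clifford conjugate sign for grade k: (-1)^(k(k+1)/2)
Grade 1: (-1)^(1*2/2) = (-1)^1 = -1, coeff -1 -> 1
Grade 3: (-1)^(3*4/2) = (-1)^6 = 1, coeff -4 -> -4
Conjugated coefficients: 1, -4


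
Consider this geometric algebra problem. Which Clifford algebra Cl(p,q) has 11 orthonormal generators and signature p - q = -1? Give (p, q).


We need p + q = 11 and p - q = -1.
Adding: 2p = 11 + (-1) = 10, so p = 5.
Then q = 11 - 5 = 6.
(p, q) = (5, 6)


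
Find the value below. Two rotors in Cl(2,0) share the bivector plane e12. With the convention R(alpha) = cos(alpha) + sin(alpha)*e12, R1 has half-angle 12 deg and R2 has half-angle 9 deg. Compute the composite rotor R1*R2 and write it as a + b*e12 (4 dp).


Same-plane rotors commute and their half-angles add:
R1*R2 = cos(a1 + a2) + sin(a1 + a2)*e12.
a1 + a2 = 12 + 9 = 21 deg
cos(21 deg) = 0.9336
sin(21 deg) = 0.3584
R1*R2 = 0.9336 + 0.3584*e12


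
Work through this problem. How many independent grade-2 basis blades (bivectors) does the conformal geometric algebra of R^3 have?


The conformal model of R^3 uses Cl(4,1) with m = 3 + 2 = 5 generators.
Number of grade-2 blades = C(m, 2) = C(5, 2)
= 5*4/2 = 10


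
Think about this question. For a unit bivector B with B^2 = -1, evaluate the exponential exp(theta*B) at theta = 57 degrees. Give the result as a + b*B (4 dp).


For a unit bivector B with B^2 = -1, the exponential series gives
e^(theta*B) = cos(theta) + sin(theta)*B (the GA analogue of Euler's formula).
theta = 57 degrees = 0.994838 rad
cos(57 deg) = 0.5446
sin(57 deg) = 0.8387
exp(theta*B) = 0.5446 + 0.8387*B


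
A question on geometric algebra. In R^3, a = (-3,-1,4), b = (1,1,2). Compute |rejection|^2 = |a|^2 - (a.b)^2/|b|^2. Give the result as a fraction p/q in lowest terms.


|a|^2 = (-3)^2 + (-1)^2 + 4^2 = 26
|b|^2 = 1^2 + 1^2 + 2^2 = 6
a . b = (-3)*1 + (-1)*1 + 4*2 = 4
(a.b)^2 = 4^2 = 16
|rej|^2 = 26 - 16/6
= (156 - 16)/6
= 140/6
In lowest terms: 70/3


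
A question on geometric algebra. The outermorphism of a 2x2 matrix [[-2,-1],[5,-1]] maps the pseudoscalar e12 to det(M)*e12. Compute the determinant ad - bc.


The outermorphism of a linear map f sends e1^e2 to f(e1)^f(e2).
f(e1) = -2*e1 + 5*e2
f(e2) = -1*e1 - 1*e2
f(e1) ^ f(e2) = (-2*e1 + 5*e2) ^ (-1*e1 - 1*e2)
= (-2)*(-1)*e12 + 5*(-1)*e21
= (2 - (-5))*e12
= 7*e12
Coefficient = 7


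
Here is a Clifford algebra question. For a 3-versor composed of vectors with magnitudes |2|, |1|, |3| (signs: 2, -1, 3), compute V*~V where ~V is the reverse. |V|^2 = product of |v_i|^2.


Each vector v_i has |v_i|^2 = s_i^2
Squared scales: 2^2 = 4, (-1)^2 = 1, 3^2 = 9
|V|^2 = 4 * 1 * 9
= 36


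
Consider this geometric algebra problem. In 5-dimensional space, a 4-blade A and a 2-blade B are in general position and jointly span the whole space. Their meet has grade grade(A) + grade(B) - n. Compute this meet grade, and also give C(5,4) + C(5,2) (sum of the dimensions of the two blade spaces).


Meet grade = grade(A) + grade(B) - n
= 4 + 2 - 5 = 1
C(5,4) = 5
C(5,2) = 10
dim_A + dim_B = 5 + 10 = 15


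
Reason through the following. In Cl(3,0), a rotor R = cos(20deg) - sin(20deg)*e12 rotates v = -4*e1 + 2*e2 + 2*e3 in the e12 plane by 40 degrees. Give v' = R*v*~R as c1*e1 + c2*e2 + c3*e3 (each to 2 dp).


Rotor R = cos(20deg) - sin(20deg)*e12
Rotation angle theta = 2 * 20 = 40 degrees in the e12 plane (e1 -> e2).
The component perpendicular to the plane (e3) is invariant: v'_3 = v3 = 2.00
cos(40deg) = 0.7660, sin(40deg) = 0.6428
v'_1 = v1*cos(theta) - v2*sin(theta) = -4*0.7660 - 2*0.6428 = -4.35
v'_2 = v1*sin(theta) + v2*cos(theta) = -4*0.6428 + 2*0.7660 = -1.04
v' = -4.35*e1 - 1.04*e2 + 2.00*e3


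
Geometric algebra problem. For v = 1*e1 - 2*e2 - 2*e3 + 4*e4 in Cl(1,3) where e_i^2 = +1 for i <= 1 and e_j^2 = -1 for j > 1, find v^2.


v^2 = sum of c_i^2 * e_i^2
Positive signature terms (e_i^2 = +1): 1^2 = 1
Negative signature terms (e_j^2 = -1): (-2)^2 + (-2)^2 + 4^2 = 24
v^2 = 1 - 24 = -23


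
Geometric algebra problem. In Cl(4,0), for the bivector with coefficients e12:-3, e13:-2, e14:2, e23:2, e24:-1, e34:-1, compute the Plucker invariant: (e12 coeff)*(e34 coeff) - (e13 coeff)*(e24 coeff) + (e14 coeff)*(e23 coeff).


Plucker relation: af - be + cd
a*f = (-3)*(-1) = 3
b*e = (-2)*(-1) = 2
c*d = 2*2 = 4
af - be + cd = 3 - 2 + 4
= 5


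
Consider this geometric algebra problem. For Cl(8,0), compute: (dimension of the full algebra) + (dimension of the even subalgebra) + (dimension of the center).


n = 8 + 0 = 8
Total dim = 2^8 = 256
Even subalgebra dim = 2^7 = 128
n is even, so center dim = 1
Sum = 256 + 128 + 1 = 385


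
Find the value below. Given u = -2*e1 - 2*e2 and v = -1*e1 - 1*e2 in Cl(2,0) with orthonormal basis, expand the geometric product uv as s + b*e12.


Expand: (-2*e1 - 2*e2)(-1*e1 - 1*e2)
= (-2)*(-1)*e1e1 + (-2)*(-1)*e1e2 + (-2)*(-1)*e2e1 + (-2)*(-1)*e2e2
Using e1^2 = e2^2 = 1, e2e1 = -e1e2:
Scalar part s = (-2)*(-1) + (-2)*(-1) = 2 + 2 = 4
Bivector part b = (-2)*(-1) - (-2)*(-1) = 2 - 2 = 0
uv = 4 + 0*e12


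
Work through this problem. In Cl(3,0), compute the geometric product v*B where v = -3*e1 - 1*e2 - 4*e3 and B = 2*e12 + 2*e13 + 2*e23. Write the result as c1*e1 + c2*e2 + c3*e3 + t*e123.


vB has grade-1 (vector) and grade-3 (trivector) parts: vB = (v _| B) + (v ^ B).
Vector part <vB>_1:
  e1: -v2*b12 - v3*b13 = -(-1)*(2) - (-4)*(2) = 10
  e2: v1*b12 - v3*b23 = (-3)*(2) - (-4)*(2) = 2
  e3: v1*b13 + v2*b23 = (-3)*(2) + (-1)*(2) = -8
Trivector part <vB>_3:
  e123: v1*b23 - v2*b13 + v3*b12 = (-3)*(2) - (-1)*(2) + (-4)*(2) = -12
vB = 10*e1 + 2*e2 - 8*e3 - 12*e123


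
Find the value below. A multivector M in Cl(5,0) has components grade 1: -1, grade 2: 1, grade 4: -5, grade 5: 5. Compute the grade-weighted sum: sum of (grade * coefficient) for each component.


Grade-weighted sum = sum of grade_k * coefficient_k
1*(-1) = -1
2*1 = 2
4*(-5) = -20
5*5 = 25
Total = -1 + 2 + (-20) + 25 = 6


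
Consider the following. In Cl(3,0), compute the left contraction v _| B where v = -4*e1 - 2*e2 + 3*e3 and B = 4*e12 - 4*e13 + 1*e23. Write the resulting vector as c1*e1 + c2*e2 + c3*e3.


Left contraction v _| B = <vB>_1 (grade-1 part of the geometric product vB).
Using e1_|e12 = e2, e2_|e12 = -e1, e1_|e13 = e3, e3_|e13 = -e1, e2_|e23 = e3, e3_|e23 = -e2:
e1 coeff: -v2*b12 - v3*b13 = -(-2)*(4) - (3)*(-4) = 20
e2 coeff: v1*b12 - v3*b23 = (-4)*(4) - (3)*(1) = -19
e3 coeff: v1*b13 + v2*b23 = (-4)*(-4) + (-2)*(1) = 14
v _| B = 20*e1 - 19*e2 + 14*e3


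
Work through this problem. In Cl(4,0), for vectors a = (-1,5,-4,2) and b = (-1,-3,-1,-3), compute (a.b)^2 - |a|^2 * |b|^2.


a . b = (-1)*(-1) + 5*(-3) + (-4)*(-1) + 2*(-3)
= 1 + (-15) + 4 + (-6) = -16
|a|^2 = (-1)^2 + 5^2 + (-4)^2 + 2^2 = 46
|b|^2 = (-1)^2 + (-3)^2 + (-1)^2 + (-3)^2 = 20
(a.b)^2 = (-16)^2 = 256
|a|^2 * |b|^2 = 46 * 20 = 920
Result = 256 - 920 = -664


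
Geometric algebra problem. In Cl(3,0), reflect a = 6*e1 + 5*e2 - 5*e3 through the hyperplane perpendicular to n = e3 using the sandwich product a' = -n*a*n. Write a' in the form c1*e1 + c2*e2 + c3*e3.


Reflection formula: a' = -n*a*n, with n = e3 (unit vector, n^2 = 1).
For reflection through hyperplane perp to e3:
The component along e3 flips sign, others stay.
a = (6, 5, -5)
a' = (6, 5, 5)
a' = 6*e1 + 5*e2 + 5*e3


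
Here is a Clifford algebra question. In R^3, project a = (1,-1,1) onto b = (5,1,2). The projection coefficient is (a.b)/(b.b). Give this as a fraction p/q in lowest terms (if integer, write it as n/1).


Projection coefficient = (a . b) / (b . b)
a . b = 1*5 + (-1)*1 + 1*2
= 5 + (-1) + 2 = 6
b . b = 5^2 + 1^2 + 2^2
= 25 + 1 + 4 = 30
Coefficient = 6/30
In lowest terms: 1/5


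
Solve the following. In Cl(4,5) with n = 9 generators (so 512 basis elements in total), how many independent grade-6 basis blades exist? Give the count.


Number of grade-k basis blades in Cl(p,q) with n = p + q is C(n, k).
n = 4 + 5 = 9
C(9, 6) = 9! / (6! * 3!)
= 362880 / (720 * 6)
= 84


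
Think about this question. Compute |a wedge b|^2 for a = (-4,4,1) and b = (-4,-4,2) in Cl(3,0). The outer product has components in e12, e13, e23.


a wedge b = (a1*b2 - a2*b1)*e12 + (a1*b3 - a3*b1)*e13 + (a2*b3 - a3*b2)*e23
e12 coeff: (-4)*(-4) - 4*(-4) = 16 - (-16) = 32
e13 coeff: (-4)*2 - 1*(-4) = -8 - (-4) = -4
e23 coeff: 4*2 - 1*(-4) = 8 - (-4) = 12
|a wedge b|^2 = 32^2 + (-4)^2 + 12^2
= 1024 + 16 + 144
= 1184


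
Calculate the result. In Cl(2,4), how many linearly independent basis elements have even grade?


Even subalgebra dimension = 2^(n-1)
n = 2 + 4 = 6
2^(6 - 1) = 2^5 = 32
Verification: sum of C(6,k) for even k = 1 + 15 + 15 + 1 = 32
Result = 32


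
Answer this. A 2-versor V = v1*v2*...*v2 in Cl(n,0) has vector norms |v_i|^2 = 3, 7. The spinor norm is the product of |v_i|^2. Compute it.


Spinor norm N(V) = |v1|^2 * |v2|^2 * ... * |v2|^2
= 3 * 7
Running product: 3, 21
N(V) = 21


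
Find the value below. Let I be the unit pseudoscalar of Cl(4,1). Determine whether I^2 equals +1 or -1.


The pseudoscalar I = e1...e_n (product of all n generators) of Cl(p,q) satisfies I^2 = (-1)^(q + n(n-1)/2).
p = 4, q = 1, n = p + q = 5
n(n-1)/2 = 5 * 4 / 2 = 10
Exponent = q + n(n-1)/2 = 1 + 10 = 11
I^2 = (-1)^11 = -1


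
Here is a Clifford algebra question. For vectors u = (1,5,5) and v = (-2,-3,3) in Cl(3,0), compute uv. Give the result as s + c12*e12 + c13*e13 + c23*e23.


In Cl(3,0): e_i^2 = 1, e_ie_j = -e_je_i for i != j.
Scalar part = u . v = 1*(-2) + 5*(-3) + 5*3
= -2 + (-15) + 15 = -2
e12 coeff = 1*(-3) - 5*(-2) = -3 - (-10) = 7
e13 coeff = 1*3 - 5*(-2) = 3 - (-10) = 13
e23 coeff = 5*3 - 5*(-3) = 15 - (-15) = 30
uv = -2 + 7*e12 + 13*e13 + 30*e23


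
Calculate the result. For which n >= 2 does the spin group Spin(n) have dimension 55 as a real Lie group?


dim Spin(n) = dim so(n) = n(n-1)/2.
Solve n(n-1)/2 = 55, i.e. n^2 - n - 110 = 0.
Discriminant = 1 + 8*55 = 441
n = (1 + sqrt(441))/2 = (1 + 21)/2 = 11


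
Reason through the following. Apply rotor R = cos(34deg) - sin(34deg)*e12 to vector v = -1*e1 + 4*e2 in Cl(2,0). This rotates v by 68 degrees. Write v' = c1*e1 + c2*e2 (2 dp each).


Rotor R = cos(34deg) - sin(34deg)*e12
Rotation angle theta = 2 * 34 = 68 degrees
v' = R*v*~R rotates v by theta.
cos(68deg) = 0.3746, sin(68deg) = 0.9272
v'_1 = -1*cos(68deg) - 4*sin(68deg)
= -1*0.3746 - 4*0.9272
= -4.08
v'_2 = -1*sin(68deg) + 4*cos(68deg)
= -1*0.9272 + 4*0.3746
= 0.57
v' = -4.08*e1 + 0.57*e2


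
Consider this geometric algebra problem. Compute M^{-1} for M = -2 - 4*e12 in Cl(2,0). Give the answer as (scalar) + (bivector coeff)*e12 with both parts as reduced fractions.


M = -2 - 4*e12, where e12^2 = -1.
Since M commutes with its reverse ~M = a - b*e12, M * ~M = a^2 - b^2*e12^2 = a^2 + b^2.
So M^{-1} = ~M / (a^2 + b^2) = (a - b*e12)/(a^2 + b^2).
a^2 + b^2 = 4 + 16 = 20
Scalar part = -2/20 = -1/10
Bivector coeff = 4/20 = 1/5
M^{-1} = -1/10 + 1/5*e12


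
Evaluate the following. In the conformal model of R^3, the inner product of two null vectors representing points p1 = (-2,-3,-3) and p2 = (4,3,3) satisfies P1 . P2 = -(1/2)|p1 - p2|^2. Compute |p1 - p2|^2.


p1 - p2 = (-6, -6, -6)
|p1 - p2|^2 = (-6)^2 + (-6)^2 + (-6)^2
= 36 + 36 + 36
= 108


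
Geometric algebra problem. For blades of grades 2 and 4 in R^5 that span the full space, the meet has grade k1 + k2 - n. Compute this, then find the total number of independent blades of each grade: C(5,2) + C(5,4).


Meet grade = grade(A) + grade(B) - n
= 2 + 4 - 5 = 1
C(5,2) = 10
C(5,4) = 5
dim_A + dim_B = 10 + 5 = 15


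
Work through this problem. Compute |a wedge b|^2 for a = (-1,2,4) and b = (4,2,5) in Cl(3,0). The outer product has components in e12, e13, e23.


a wedge b = (a1*b2 - a2*b1)*e12 + (a1*b3 - a3*b1)*e13 + (a2*b3 - a3*b2)*e23
e12 coeff: (-1)*2 - 2*4 = -2 - 8 = -10
e13 coeff: (-1)*5 - 4*4 = -5 - 16 = -21
e23 coeff: 2*5 - 4*2 = 10 - 8 = 2
|a wedge b|^2 = (-10)^2 + (-21)^2 + 2^2
= 100 + 441 + 4
= 545


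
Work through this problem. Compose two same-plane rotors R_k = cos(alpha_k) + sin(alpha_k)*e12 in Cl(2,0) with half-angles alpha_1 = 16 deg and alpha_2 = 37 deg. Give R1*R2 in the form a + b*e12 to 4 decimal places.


Same-plane rotors commute and their half-angles add:
R1*R2 = cos(a1 + a2) + sin(a1 + a2)*e12.
a1 + a2 = 16 + 37 = 53 deg
cos(53 deg) = 0.6018
sin(53 deg) = 0.7986
R1*R2 = 0.6018 + 0.7986*e12


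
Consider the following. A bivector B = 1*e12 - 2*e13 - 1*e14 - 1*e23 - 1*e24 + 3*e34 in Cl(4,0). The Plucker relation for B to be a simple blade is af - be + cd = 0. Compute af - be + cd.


Plucker relation: af - be + cd
a*f = 1*3 = 3
b*e = (-2)*(-1) = 2
c*d = (-1)*(-1) = 1
af - be + cd = 3 - 2 + 1
= 2


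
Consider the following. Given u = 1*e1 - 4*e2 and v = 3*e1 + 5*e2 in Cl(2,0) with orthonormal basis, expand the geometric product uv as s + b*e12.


Expand: (1*e1 - 4*e2)(3*e1 + 5*e2)
= 1*3*e1e1 + 1*5*e1e2 + (-4)*3*e2e1 + (-4)*5*e2e2
Using e1^2 = e2^2 = 1, e2e1 = -e1e2:
Scalar part s = 1*3 + (-4)*5 = 3 + (-20) = -17
Bivector part b = 1*5 - (-4)*3 = 5 - (-12) = 17
uv = -17 + 17*e12


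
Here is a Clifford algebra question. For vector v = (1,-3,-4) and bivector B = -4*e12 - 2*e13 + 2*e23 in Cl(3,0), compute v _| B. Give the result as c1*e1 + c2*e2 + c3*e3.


Left contraction v _| B = <vB>_1 (grade-1 part of the geometric product vB).
Using e1_|e12 = e2, e2_|e12 = -e1, e1_|e13 = e3, e3_|e13 = -e1, e2_|e23 = e3, e3_|e23 = -e2:
e1 coeff: -v2*b12 - v3*b13 = -(-3)*(-4) - (-4)*(-2) = -20
e2 coeff: v1*b12 - v3*b23 = (1)*(-4) - (-4)*(2) = 4
e3 coeff: v1*b13 + v2*b23 = (1)*(-2) + (-3)*(2) = -8
v _| B = -20*e1 + 4*e2 - 8*e3


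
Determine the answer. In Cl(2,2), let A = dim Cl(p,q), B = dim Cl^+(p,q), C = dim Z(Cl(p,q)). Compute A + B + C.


n = 2 + 2 = 4
Total dim = 2^4 = 16
Even subalgebra dim = 2^3 = 8
n is even, so center dim = 1
Sum = 16 + 8 + 1 = 25


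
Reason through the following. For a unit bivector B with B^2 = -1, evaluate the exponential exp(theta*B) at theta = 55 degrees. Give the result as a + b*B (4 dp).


For a unit bivector B with B^2 = -1, the exponential series gives
e^(theta*B) = cos(theta) + sin(theta)*B (the GA analogue of Euler's formula).
theta = 55 degrees = 0.959931 rad
cos(55 deg) = 0.5736
sin(55 deg) = 0.8192
exp(theta*B) = 0.5736 + 0.8192*B


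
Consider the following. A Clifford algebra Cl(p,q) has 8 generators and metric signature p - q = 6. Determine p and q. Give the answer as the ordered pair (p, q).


We need p + q = 8 and p - q = 6.
Adding: 2p = 8 + 6 = 14, so p = 7.
Then q = 8 - 7 = 1.
(p, q) = (7, 1)


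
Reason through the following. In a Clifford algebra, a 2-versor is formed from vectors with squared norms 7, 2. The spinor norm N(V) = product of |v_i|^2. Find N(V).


Spinor norm N(V) = |v1|^2 * |v2|^2 * ... * |v2|^2
= 7 * 2
Running product: 7, 14
N(V) = 14


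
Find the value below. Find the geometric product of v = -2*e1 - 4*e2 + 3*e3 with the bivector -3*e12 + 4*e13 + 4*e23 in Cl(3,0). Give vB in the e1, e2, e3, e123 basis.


vB has grade-1 (vector) and grade-3 (trivector) parts: vB = (v _| B) + (v ^ B).
Vector part <vB>_1:
  e1: -v2*b12 - v3*b13 = -(-4)*(-3) - (3)*(4) = -24
  e2: v1*b12 - v3*b23 = (-2)*(-3) - (3)*(4) = -6
  e3: v1*b13 + v2*b23 = (-2)*(4) + (-4)*(4) = -24
Trivector part <vB>_3:
  e123: v1*b23 - v2*b13 + v3*b12 = (-2)*(4) - (-4)*(4) + (3)*(-3) = -1
vB = -24*e1 - 6*e2 - 24*e3 - 1*e123


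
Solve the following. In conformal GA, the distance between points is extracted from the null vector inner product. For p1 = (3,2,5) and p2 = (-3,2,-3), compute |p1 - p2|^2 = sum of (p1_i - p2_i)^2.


p1 - p2 = (6, 0, 8)
|p1 - p2|^2 = 6^2 + 0^2 + 8^2
= 36 + 0 + 64
= 100


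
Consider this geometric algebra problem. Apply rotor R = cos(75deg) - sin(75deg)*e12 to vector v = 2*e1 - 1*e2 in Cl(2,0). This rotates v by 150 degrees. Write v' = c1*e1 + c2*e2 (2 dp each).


Rotor R = cos(75deg) - sin(75deg)*e12
Rotation angle theta = 2 * 75 = 150 degrees
v' = R*v*~R rotates v by theta.
cos(150deg) = -0.8660, sin(150deg) = 0.5000
v'_1 = 2*cos(150deg) - (-1)*sin(150deg)
= 2*(-0.8660) - (-1)*0.5000
= -1.23
v'_2 = 2*sin(150deg) + (-1)*cos(150deg)
= 2*0.5000 + (-1)*(-0.8660)
= 1.87
v' = -1.23*e1 + 1.87*e2


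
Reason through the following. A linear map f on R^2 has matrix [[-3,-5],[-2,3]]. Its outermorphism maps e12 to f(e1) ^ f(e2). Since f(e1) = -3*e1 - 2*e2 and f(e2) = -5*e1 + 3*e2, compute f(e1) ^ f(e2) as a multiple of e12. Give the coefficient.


The outermorphism of a linear map f sends e1^e2 to f(e1)^f(e2).
f(e1) = -3*e1 - 2*e2
f(e2) = -5*e1 + 3*e2
f(e1) ^ f(e2) = (-3*e1 - 2*e2) ^ (-5*e1 + 3*e2)
= (-3)*3*e12 + (-2)*(-5)*e21
= (-9 - 10)*e12
= -19*e12
Coefficient = -19


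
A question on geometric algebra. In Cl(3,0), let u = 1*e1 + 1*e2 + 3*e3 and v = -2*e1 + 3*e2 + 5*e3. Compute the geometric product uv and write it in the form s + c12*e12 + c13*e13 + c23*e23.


In Cl(3,0): e_i^2 = 1, e_ie_j = -e_je_i for i != j.
Scalar part = u . v = 1*(-2) + 1*3 + 3*5
= -2 + 3 + 15 = 16
e12 coeff = 1*3 - 1*(-2) = 3 - (-2) = 5
e13 coeff = 1*5 - 3*(-2) = 5 - (-6) = 11
e23 coeff = 1*5 - 3*3 = 5 - 9 = -4
uv = 16 + 5*e12 + 11*e13 - 4*e23


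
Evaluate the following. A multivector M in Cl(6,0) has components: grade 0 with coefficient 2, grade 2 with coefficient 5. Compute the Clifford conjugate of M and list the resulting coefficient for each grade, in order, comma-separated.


Clifford conjugate sign for grade k: (-1)^(k(k+1)/2)
Grade 0: (-1)^(0*1/2) = (-1)^0 = 1, coeff 2 -> 2
Grade 2: (-1)^(2*3/2) = (-1)^3 = -1, coeff 5 -> -5
Conjugated coefficients: 2, -5


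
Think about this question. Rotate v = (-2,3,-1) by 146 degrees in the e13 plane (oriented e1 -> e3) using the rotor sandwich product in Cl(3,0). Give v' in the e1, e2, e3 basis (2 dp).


Rotor R = cos(73deg) - sin(73deg)*e13
Rotation angle theta = 2 * 73 = 146 degrees in the e13 plane (e1 -> e3).
The component perpendicular to the plane (e2) is invariant: v'_2 = v2 = 3.00
cos(146deg) = -0.8290, sin(146deg) = 0.5592
v'_1 = v1*cos(theta) - v3*sin(theta) = -2*(-0.8290) - (-1)*0.5592 = 2.22
v'_3 = v1*sin(theta) + v3*cos(theta) = -2*0.5592 + (-1)*(-0.8290) = -0.29
v' = 2.22*e1 + 3.00*e2 - 0.29*e3


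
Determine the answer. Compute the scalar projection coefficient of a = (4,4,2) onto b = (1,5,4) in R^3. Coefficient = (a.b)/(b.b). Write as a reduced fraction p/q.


Projection coefficient = (a . b) / (b . b)
a . b = 4*1 + 4*5 + 2*4
= 4 + 20 + 8 = 32
b . b = 1^2 + 5^2 + 4^2
= 1 + 25 + 16 = 42
Coefficient = 32/42
In lowest terms: 16/21


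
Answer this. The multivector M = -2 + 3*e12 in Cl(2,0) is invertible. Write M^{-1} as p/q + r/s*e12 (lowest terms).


M = -2 + 3*e12, where e12^2 = -1.
Since M commutes with its reverse ~M = a - b*e12, M * ~M = a^2 - b^2*e12^2 = a^2 + b^2.
So M^{-1} = ~M / (a^2 + b^2) = (a - b*e12)/(a^2 + b^2).
a^2 + b^2 = 4 + 9 = 13
Scalar part = -2/13 = -2/13
Bivector coeff = -3/13 = -3/13
M^{-1} = -2/13 - 3/13*e12


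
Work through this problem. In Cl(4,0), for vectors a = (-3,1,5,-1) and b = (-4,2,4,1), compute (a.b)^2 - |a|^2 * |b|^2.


a . b = (-3)*(-4) + 1*2 + 5*4 + (-1)*1
= 12 + 2 + 20 + (-1) = 33
|a|^2 = (-3)^2 + 1^2 + 5^2 + (-1)^2 = 36
|b|^2 = (-4)^2 + 2^2 + 4^2 + 1^2 = 37
(a.b)^2 = 33^2 = 1089
|a|^2 * |b|^2 = 36 * 37 = 1332
Result = 1089 - 1332 = -243


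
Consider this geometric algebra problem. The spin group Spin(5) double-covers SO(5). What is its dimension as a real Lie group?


Spin(n) double-covers SO(n); both have Lie algebra so(n) of dimension n(n-1)/2.
n = 5
n(n-1) = 5 * 4 = 20
dim Spin(5) = 20/2 = 10


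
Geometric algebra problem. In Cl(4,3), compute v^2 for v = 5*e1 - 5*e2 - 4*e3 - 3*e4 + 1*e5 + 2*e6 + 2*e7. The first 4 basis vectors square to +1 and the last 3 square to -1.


v^2 = sum of c_i^2 * e_i^2
Positive signature terms (e_i^2 = +1): 5^2 + (-5)^2 + (-4)^2 + (-3)^2 = 75
Negative signature terms (e_j^2 = -1): 1^2 + 2^2 + 2^2 = 9
v^2 = 75 - 9 = 66


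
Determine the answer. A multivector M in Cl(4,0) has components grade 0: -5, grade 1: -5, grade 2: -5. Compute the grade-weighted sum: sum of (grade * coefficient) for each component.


Grade-weighted sum = sum of grade_k * coefficient_k
0*(-5) = 0
1*(-5) = -5
2*(-5) = -10
Total = 0 + (-5) + (-10) = -15


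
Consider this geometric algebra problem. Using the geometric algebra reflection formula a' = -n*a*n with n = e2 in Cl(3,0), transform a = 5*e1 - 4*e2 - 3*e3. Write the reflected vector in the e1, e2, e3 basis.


Reflection formula: a' = -n*a*n, with n = e2 (unit vector, n^2 = 1).
For reflection through hyperplane perp to e2:
The component along e2 flips sign, others stay.
a = (5, -4, -3)
a' = (5, 4, -3)
a' = 5*e1 + 4*e2 - 3*e3


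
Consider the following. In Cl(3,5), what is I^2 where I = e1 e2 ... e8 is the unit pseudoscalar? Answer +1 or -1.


The pseudoscalar I = e1...e_n (product of all n generators) of Cl(p,q) satisfies I^2 = (-1)^(q + n(n-1)/2).
p = 3, q = 5, n = p + q = 8
n(n-1)/2 = 8 * 7 / 2 = 28
Exponent = q + n(n-1)/2 = 5 + 28 = 33
I^2 = (-1)^33 = -1


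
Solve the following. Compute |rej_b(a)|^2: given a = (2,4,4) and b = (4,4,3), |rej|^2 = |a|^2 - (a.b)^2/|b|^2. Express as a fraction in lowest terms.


|a|^2 = 2^2 + 4^2 + 4^2 = 36
|b|^2 = 4^2 + 4^2 + 3^2 = 41
a . b = 2*4 + 4*4 + 4*3 = 36
(a.b)^2 = 36^2 = 1296
|rej|^2 = 36 - 1296/41
= (1476 - 1296)/41
= 180/41
In lowest terms: 180/41


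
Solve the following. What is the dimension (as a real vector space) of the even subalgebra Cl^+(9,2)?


Even subalgebra dimension = 2^(n-1)
n = 9 + 2 = 11
2^(11 - 1) = 2^10 = 1024
Verification: sum of C(11,k) for even k = 1 + 55 + 330 + 462 + 165 + 11 = 1024
Result = 1024


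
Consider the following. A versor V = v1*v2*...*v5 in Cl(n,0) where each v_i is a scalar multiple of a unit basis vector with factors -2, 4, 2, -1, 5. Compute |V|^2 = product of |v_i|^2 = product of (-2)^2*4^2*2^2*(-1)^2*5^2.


Each vector v_i has |v_i|^2 = s_i^2
Squared scales: (-2)^2 = 4, 4^2 = 16, 2^2 = 4, (-1)^2 = 1, 5^2 = 25
|V|^2 = 4 * 16 * 4 * 1 * 25
= 6400


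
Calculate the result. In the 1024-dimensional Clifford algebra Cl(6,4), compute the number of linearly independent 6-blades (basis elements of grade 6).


Number of grade-k basis blades in Cl(p,q) with n = p + q is C(n, k).
n = 6 + 4 = 10
C(10, 6) = 10! / (6! * 4!)
= 3628800 / (720 * 24)
= 210


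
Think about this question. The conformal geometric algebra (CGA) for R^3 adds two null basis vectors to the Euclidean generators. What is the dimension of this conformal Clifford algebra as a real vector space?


The conformal model of R^3 uses Cl(4,1): the 3 Euclidean generators plus two extra orthogonal generators e+ (e+^2 = +1) and e- (e-^2 = -1), from which the null vectors e0, einf are built.
Number of generators m = 3 + 2 = 5.
dim Cl(p,q) = 2^m = 2^5 = 32


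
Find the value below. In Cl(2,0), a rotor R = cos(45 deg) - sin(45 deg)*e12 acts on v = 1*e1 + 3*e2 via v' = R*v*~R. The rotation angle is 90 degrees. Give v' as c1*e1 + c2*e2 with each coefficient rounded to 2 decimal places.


Rotor R = cos(45deg) - sin(45deg)*e12
Rotation angle theta = 2 * 45 = 90 degrees
v' = R*v*~R rotates v by theta.
cos(90deg) = 0.0000, sin(90deg) = 1.0000
v'_1 = 1*cos(90deg) - 3*sin(90deg)
= 1*0.0000 - 3*1.0000
= -3.00
v'_2 = 1*sin(90deg) + 3*cos(90deg)
= 1*1.0000 + 3*0.0000
= 1.00
v' = -3.00*e1 + 1.00*e2


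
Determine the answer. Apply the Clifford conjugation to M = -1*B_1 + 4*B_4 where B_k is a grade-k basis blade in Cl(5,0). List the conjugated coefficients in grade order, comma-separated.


Clifford conjugate sign for grade k: (-1)^(k(k+1)/2)
Grade 1: (-1)^(1*2/2) = (-1)^1 = -1, coeff -1 -> 1
Grade 4: (-1)^(4*5/2) = (-1)^10 = 1, coeff 4 -> 4
Conjugated coefficients: 1, 4


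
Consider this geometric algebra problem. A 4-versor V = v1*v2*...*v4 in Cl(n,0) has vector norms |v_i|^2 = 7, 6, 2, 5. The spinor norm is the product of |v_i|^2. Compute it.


Spinor norm N(V) = |v1|^2 * |v2|^2 * ... * |v4|^2
= 7 * 6 * 2 * 5
Running product: 7, 42, 84, 420
N(V) = 420


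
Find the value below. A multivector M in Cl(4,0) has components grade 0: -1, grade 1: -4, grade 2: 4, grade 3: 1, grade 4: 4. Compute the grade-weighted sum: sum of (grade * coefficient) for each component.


Grade-weighted sum = sum of grade_k * coefficient_k
0*(-1) = 0
1*(-4) = -4
2*4 = 8
3*1 = 3
4*4 = 16
Total = 0 + (-4) + 8 + 3 + 16 = 23


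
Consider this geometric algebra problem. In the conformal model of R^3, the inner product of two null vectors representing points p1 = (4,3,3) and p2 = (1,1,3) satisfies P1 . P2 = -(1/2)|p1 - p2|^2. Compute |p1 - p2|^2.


p1 - p2 = (3, 2, 0)
|p1 - p2|^2 = 3^2 + 2^2 + 0^2
= 9 + 4 + 0
= 13


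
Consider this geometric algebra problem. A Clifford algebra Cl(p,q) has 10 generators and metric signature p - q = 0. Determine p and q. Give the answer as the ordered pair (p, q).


We need p + q = 10 and p - q = 0.
Adding: 2p = 10 + 0 = 10, so p = 5.
Then q = 10 - 5 = 5.
(p, q) = (5, 5)


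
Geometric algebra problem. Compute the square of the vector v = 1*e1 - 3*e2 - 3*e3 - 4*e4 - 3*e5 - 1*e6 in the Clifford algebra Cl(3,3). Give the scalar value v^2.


v^2 = sum of c_i^2 * e_i^2
Positive signature terms (e_i^2 = +1): 1^2 + (-3)^2 + (-3)^2 = 19
Negative signature terms (e_j^2 = -1): (-4)^2 + (-3)^2 + (-1)^2 = 26
v^2 = 19 - 26 = -7


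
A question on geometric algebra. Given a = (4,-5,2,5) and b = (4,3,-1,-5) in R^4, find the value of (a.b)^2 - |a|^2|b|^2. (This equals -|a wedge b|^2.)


a . b = 4*4 + (-5)*3 + 2*(-1) + 5*(-5)
= 16 + (-15) + (-2) + (-25) = -26
|a|^2 = 4^2 + (-5)^2 + 2^2 + 5^2 = 70
|b|^2 = 4^2 + 3^2 + (-1)^2 + (-5)^2 = 51
(a.b)^2 = (-26)^2 = 676
|a|^2 * |b|^2 = 70 * 51 = 3570
Result = 676 - 3570 = -2894


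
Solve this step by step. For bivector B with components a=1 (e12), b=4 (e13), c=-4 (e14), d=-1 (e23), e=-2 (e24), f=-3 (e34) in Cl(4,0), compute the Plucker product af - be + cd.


Plucker relation: af - be + cd
a*f = 1*(-3) = -3
b*e = 4*(-2) = -8
c*d = (-4)*(-1) = 4
af - be + cd = -3 - (-8) + 4
= 9


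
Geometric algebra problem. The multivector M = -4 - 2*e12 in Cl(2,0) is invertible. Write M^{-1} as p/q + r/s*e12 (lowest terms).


M = -4 - 2*e12, where e12^2 = -1.
Since M commutes with its reverse ~M = a - b*e12, M * ~M = a^2 - b^2*e12^2 = a^2 + b^2.
So M^{-1} = ~M / (a^2 + b^2) = (a - b*e12)/(a^2 + b^2).
a^2 + b^2 = 16 + 4 = 20
Scalar part = -4/20 = -1/5
Bivector coeff = 2/20 = 1/10
M^{-1} = -1/5 + 1/10*e12


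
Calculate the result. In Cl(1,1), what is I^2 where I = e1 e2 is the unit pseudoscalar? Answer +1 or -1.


The pseudoscalar I = e1...e_n (product of all n generators) of Cl(p,q) satisfies I^2 = (-1)^(q + n(n-1)/2).
p = 1, q = 1, n = p + q = 2
n(n-1)/2 = 2 * 1 / 2 = 1
Exponent = q + n(n-1)/2 = 1 + 1 = 2
I^2 = (-1)^2 = +1
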